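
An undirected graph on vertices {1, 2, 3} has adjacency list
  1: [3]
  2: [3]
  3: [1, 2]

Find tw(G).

A width-1 tree decomposition is:
Bags: B1 = {1, 3}  B2 = {2, 3}
Tree: B1–B2
Each bag holds 2 vertices, so the decomposition has width 1, which upper-bounds the treewidth. G has an edge, so its treewidth is at least 1. Hence tw(G) = 1 exactly.

1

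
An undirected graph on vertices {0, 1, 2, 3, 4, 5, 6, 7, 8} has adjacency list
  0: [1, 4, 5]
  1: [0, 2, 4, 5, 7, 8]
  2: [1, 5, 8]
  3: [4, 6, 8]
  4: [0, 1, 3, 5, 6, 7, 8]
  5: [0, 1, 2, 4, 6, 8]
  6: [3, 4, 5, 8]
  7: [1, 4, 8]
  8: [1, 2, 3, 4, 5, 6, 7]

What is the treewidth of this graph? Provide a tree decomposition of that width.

Treewidth 3.
Bags: B1 = {1, 4, 5, 8}  B2 = {0, 1, 4, 5}  B3 = {1, 4, 7, 8}  B4 = {4, 5, 6, 8}  B5 = {1, 2, 5, 8}  B6 = {3, 4, 6, 8}
Tree: B1–B2, B1–B3, B1–B4, B1–B5, B4–B6

Every bag has size at most 4, so the width is 4 − 1 = 3 and tw(G) ≤ 3. For the lower bound, the 4 vertices {1, 2, 5, 8} are pairwise adjacent, and any tree decomposition puts a clique entirely inside one bag — forcing width ≥ 3. Therefore the treewidth is 3.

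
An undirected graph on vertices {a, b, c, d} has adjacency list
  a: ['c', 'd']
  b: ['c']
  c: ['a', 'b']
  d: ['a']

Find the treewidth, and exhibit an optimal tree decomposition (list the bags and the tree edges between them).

The largest bag has 2 vertices, giving width 1; this decomposition certifies tw(G) ≤ 1. G has an edge, so its treewidth is at least 1. Hence tw(G) = 1 exactly.

Treewidth 1.
One such decomposition:
Bags: B1 = {b, c}  B2 = {a, c}  B3 = {a, d}
Tree: B1–B2, B2–B3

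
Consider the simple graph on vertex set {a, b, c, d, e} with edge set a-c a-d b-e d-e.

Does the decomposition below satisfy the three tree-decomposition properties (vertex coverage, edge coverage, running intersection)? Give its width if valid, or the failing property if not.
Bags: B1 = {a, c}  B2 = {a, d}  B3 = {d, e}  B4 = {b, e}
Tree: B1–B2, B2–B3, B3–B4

Yes; width 1.

Every vertex of G appears in some bag (union = {a, b, c, d, e}); every edge is covered by a bag; and for each vertex v the set of bags containing v is connected in the bag tree. The decomposition is therefore valid. The largest bag has 2 vertices, so the width is 1.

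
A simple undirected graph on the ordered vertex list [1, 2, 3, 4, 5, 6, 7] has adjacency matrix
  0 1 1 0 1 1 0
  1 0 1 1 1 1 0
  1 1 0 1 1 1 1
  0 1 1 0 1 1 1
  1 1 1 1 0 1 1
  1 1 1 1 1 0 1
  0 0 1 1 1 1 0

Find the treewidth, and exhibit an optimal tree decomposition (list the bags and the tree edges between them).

Each bag holds 5 vertices, so the decomposition has width 4, which upper-bounds the treewidth. For the lower bound, the 5 vertices {1, 2, 3, 5, 6} are pairwise adjacent, and any tree decomposition puts a clique entirely inside one bag — forcing width ≥ 4. The upper and lower bounds meet at 4, so that is the treewidth.

Treewidth 4.
One optimal decomposition is:
Bags: B1 = {3, 4, 5, 6, 7}  B2 = {2, 3, 4, 5, 6}  B3 = {1, 2, 3, 5, 6}
Tree: B1–B2, B2–B3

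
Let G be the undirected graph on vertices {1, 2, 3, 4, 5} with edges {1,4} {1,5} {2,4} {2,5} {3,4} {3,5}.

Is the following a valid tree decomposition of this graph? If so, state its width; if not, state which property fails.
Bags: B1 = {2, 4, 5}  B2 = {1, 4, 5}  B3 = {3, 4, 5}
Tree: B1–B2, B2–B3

Yes; width 2.

Vertex coverage: the bags together contain {1, 2, 3, 4, 5}, the full vertex set. Edge coverage: each edge of G has both endpoints in at least one bag. Running intersection: for every vertex, the bags containing it form a connected subtree. All three properties hold, so this is a valid tree decomposition of width max|bag| − 1 = 2, and hence tw(G) ≤ 2.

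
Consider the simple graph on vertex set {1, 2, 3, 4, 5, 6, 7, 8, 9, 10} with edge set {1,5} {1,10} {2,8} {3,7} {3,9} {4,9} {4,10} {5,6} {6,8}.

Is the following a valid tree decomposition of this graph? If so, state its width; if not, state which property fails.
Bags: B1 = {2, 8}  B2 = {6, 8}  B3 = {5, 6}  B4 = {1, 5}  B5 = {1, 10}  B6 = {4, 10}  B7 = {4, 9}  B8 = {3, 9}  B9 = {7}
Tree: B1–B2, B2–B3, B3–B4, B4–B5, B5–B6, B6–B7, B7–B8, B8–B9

A tree decomposition must satisfy three properties: every vertex lies in some bag; for every edge, both endpoints lie together in some bag; and for every vertex, the bags containing it form a connected subtree. Here edge (3,7) lies in no bag, so the decomposition is invalid.

No — edge (3,7) lies in no bag.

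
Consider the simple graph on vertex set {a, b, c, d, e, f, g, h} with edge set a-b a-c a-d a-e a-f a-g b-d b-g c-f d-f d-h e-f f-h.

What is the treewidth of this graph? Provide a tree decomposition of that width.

Each bag holds 3 vertices, so the decomposition has width 2, which upper-bounds the treewidth. On the other hand G contains the 3-clique {d, f, h}. A clique must lie in a single bag of any decomposition, so no decomposition can have width below 2. Combining the bounds, tw(G) = 2.

Treewidth 2.
One such decomposition:
Bags: B1 = {d, f, h}  B2 = {a, d, f}  B3 = {a, b, d}  B4 = {a, b, g}  B5 = {a, e, f}  B6 = {a, c, f}
Tree: B1–B2, B2–B3, B3–B4, B2–B5, B5–B6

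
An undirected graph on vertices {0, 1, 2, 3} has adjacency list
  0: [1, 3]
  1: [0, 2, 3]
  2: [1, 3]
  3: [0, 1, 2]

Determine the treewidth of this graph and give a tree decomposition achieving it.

Each bag holds 3 vertices, so the decomposition has width 2, which upper-bounds the treewidth. Conversely, {0, 1, 3} is a clique of size 3, and the vertices of any clique must share a bag in every tree decomposition; so some bag has ≥ 3 vertices and tw(G) ≥ 2. Combining the bounds, tw(G) = 2.

Treewidth 2.
One optimal decomposition is:
Bags: B1 = {0, 1, 3}  B2 = {1, 2, 3}
Tree: B1–B2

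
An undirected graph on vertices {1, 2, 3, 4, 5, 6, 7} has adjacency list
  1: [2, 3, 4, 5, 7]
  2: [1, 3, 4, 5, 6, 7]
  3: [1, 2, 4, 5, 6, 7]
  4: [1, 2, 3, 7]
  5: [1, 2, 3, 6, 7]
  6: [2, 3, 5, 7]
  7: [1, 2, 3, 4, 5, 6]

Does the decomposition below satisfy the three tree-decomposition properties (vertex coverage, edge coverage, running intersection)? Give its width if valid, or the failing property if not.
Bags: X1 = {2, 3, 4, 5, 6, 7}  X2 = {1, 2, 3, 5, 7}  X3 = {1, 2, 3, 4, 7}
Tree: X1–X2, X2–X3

A tree decomposition must satisfy three properties: every vertex lies in some bag; for every edge, both endpoints lie together in some bag; and for every vertex, the bags containing it form a connected subtree. Here bags containing vertex 4 are not connected in the tree, so the decomposition is invalid.

No — bags containing vertex 4 are not connected in the tree.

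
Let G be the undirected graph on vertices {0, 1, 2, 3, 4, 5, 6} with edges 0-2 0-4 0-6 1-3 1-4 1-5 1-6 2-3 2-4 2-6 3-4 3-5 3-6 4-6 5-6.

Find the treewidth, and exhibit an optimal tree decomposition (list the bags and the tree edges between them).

The largest bag has 4 vertices, giving width 3; this decomposition certifies tw(G) ≤ 3. Conversely, {0, 2, 4, 6} is a clique of size 4, and the vertices of any clique must share a bag in every tree decomposition; so some bag has ≥ 4 vertices and tw(G) ≥ 3. Combining the bounds, tw(G) = 3.

Treewidth 3.
One optimal decomposition is:
Bags: B1 = {1, 3, 4, 6}  B2 = {1, 3, 5, 6}  B3 = {2, 3, 4, 6}  B4 = {0, 2, 4, 6}
Tree: B1–B2, B1–B3, B3–B4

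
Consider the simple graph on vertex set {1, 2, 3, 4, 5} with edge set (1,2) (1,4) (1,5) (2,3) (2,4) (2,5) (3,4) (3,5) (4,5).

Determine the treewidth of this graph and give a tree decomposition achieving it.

The largest bag has 4 vertices, giving width 3; this decomposition certifies tw(G) ≤ 3. Conversely, {1, 2, 4, 5} is a clique of size 4, and the vertices of any clique must share a bag in every tree decomposition; so some bag has ≥ 4 vertices and tw(G) ≥ 3. Combining the bounds, tw(G) = 3.

Treewidth 3.
One optimal decomposition is:
Bags: B1 = {1, 2, 4, 5}  B2 = {2, 3, 4, 5}
Tree: B1–B2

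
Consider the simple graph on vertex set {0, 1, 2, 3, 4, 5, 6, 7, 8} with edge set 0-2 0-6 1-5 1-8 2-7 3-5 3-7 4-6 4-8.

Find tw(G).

2

A width-2 tree decomposition is:
Bags: B1 = {2, 3, 7}  B2 = {0, 2, 3}  B3 = {0, 3, 6}  B4 = {3, 4, 6}  B5 = {3, 4, 8}  B6 = {1, 3, 8}  B7 = {1, 3, 5}
Tree: B1–B2, B2–B3, B3–B4, B4–B5, B5–B6, B6–B7
Each bag holds 3 vertices, so the decomposition has width 2, which upper-bounds the treewidth. The edges 3–7–2–0–6–4–8–1–5–3 form a cycle, so G is not a tree and its treewidth is at least 2. Therefore the treewidth is 2.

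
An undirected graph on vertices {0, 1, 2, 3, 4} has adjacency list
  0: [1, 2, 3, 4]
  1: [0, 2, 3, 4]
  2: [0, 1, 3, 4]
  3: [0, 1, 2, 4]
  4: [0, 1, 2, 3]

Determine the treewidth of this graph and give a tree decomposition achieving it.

Treewidth 4.
Bags: B1 = {0, 1, 2, 3, 4}
Tree: (single bag)

A single bag containing all 5 vertices is trivially a valid decomposition of width 4. For the lower bound, the 5 vertices {0, 1, 2, 3, 4} are pairwise adjacent, and any tree decomposition puts a clique entirely inside one bag — forcing width ≥ 4. Hence tw(G) = 4 exactly.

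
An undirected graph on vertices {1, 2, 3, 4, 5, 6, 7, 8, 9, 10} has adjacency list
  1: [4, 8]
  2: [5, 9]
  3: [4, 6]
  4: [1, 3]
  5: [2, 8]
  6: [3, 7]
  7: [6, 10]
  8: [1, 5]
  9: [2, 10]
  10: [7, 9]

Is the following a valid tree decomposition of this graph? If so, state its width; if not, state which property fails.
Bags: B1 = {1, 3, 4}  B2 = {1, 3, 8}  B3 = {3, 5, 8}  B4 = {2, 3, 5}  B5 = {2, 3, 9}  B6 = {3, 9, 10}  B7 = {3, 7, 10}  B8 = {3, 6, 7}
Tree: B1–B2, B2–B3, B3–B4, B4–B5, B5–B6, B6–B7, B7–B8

Yes; width 2.

Checking the three conditions: (i) the bags cover all of {1, 2, 3, 4, 5, 6, 7, 8, 9, 10}; (ii) for each edge, some bag contains both endpoints; (iii) the bags containing any fixed vertex form a subtree. All hold, so the decomposition is valid with width 3 − 1 = 2.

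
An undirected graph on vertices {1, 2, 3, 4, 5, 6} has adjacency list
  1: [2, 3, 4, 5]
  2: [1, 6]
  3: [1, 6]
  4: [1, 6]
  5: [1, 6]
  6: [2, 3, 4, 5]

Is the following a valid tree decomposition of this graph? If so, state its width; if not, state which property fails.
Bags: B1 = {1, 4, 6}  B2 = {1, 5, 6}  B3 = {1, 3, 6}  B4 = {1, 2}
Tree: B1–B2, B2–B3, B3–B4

A tree decomposition must satisfy three properties: every vertex lies in some bag; for every edge, both endpoints lie together in some bag; and for every vertex, the bags containing it form a connected subtree. Here edge (6,2) lies in no bag, so the decomposition is invalid.

No — edge (6,2) lies in no bag.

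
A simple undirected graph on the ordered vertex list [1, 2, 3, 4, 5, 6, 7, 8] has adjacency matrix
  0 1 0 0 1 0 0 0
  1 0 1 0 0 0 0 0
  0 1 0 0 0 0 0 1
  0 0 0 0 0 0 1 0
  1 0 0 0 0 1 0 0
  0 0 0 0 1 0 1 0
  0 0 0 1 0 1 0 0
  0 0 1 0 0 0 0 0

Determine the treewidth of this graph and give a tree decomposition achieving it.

Treewidth 1.
One optimal decomposition is:
Bags: B1 = {3, 8}  B2 = {2, 3}  B3 = {1, 2}  B4 = {1, 5}  B5 = {5, 6}  B6 = {6, 7}  B7 = {4, 7}
Tree: B1–B2, B2–B3, B3–B4, B4–B5, B5–B6, B6–B7

Each bag holds 2 vertices, so the decomposition has width 1, which upper-bounds the treewidth. Since G has at least one edge (e.g. 8–3), it is not an edgeless graph, so tw(G) ≥ 1. Combining the bounds, tw(G) = 1.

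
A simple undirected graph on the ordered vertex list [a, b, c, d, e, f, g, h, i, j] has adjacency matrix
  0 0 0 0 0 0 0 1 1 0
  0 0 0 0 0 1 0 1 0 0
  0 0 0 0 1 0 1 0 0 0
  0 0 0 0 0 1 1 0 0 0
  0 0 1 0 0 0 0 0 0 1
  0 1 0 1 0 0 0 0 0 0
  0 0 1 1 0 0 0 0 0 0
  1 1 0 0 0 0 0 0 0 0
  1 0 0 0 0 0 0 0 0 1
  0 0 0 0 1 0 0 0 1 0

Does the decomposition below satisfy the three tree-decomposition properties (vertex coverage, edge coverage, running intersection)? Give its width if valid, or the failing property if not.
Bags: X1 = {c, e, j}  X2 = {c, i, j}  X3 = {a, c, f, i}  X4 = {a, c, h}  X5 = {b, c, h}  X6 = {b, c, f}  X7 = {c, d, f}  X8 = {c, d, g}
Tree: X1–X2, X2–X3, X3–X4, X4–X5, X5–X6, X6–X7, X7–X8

No — bags containing vertex f are not connected in the tree.

A tree decomposition must satisfy three properties: every vertex lies in some bag; for every edge, both endpoints lie together in some bag; and for every vertex, the bags containing it form a connected subtree. Here bags containing vertex f are not connected in the tree, so the decomposition is invalid.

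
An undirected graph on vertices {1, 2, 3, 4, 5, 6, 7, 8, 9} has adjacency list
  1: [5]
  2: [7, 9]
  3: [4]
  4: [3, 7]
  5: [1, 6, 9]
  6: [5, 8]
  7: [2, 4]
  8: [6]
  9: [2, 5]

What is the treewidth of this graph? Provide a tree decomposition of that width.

Treewidth 1.
Bags: B1 = {2, 9}  B2 = {2, 7}  B3 = {4, 7}  B4 = {5, 9}  B5 = {1, 5}  B6 = {5, 6}  B7 = {6, 8}  B8 = {3, 4}
Tree: B1–B2, B2–B3, B1–B4, B4–B5, B5–B6, B6–B7, B3–B8

Each bag holds 2 vertices, so the decomposition has width 1, which upper-bounds the treewidth. Since G has at least one edge (e.g. 2–9), it is not an edgeless graph, so tw(G) ≥ 1. The upper and lower bounds meet at 1, so that is the treewidth.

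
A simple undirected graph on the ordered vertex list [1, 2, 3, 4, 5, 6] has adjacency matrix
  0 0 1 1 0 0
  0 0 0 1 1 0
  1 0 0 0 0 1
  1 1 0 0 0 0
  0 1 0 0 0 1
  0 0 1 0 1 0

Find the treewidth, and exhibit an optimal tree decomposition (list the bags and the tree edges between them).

Treewidth 2.
Bags: B1 = {3, 5, 6}  B2 = {1, 3, 5}  B3 = {1, 4, 5}  B4 = {2, 4, 5}
Tree: B1–B2, B2–B3, B3–B4

Each bag holds 3 vertices, so the decomposition has width 2, which upper-bounds the treewidth. For the lower bound, G contains the cycle 5–6–3–1–4–2–5, so G is not a forest; only forests have treewidth ≤ 1, hence tw(G) ≥ 2. The upper and lower bounds meet at 2, so that is the treewidth.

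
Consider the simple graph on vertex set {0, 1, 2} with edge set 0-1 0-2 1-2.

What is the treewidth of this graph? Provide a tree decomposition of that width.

Treewidth 2.
One such decomposition:
Bags: B1 = {0, 1, 2}
Tree: (single bag)

With just one bag of size 3, the width is 3 − 1 = 2, so tw(G) ≤ 2. For the lower bound, the 3 vertices {0, 1, 2} are pairwise adjacent, and any tree decomposition puts a clique entirely inside one bag — forcing width ≥ 2. Therefore the treewidth is 2.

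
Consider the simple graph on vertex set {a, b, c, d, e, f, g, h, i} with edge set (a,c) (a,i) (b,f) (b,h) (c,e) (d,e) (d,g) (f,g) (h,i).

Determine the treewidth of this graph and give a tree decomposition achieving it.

Treewidth 2.
One such decomposition:
Bags: B1 = {d, e, g}  B2 = {c, e, g}  B3 = {a, c, g}  B4 = {a, g, i}  B5 = {g, h, i}  B6 = {b, g, h}  B7 = {b, f, g}
Tree: B1–B2, B2–B3, B3–B4, B4–B5, B5–B6, B6–B7

Every bag has size at most 3, so the width is 3 − 1 = 2 and tw(G) ≤ 2. Since g–d–e–c–a–i–h–b–f–g is a cycle in G, G is not acyclic. Forests are exactly the graphs of treewidth ≤ 1, so tw(G) ≥ 2. Therefore the treewidth is 2.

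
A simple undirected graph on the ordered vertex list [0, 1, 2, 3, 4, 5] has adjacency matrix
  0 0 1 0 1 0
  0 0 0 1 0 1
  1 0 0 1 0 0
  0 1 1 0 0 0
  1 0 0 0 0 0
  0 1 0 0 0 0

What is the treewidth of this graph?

A width-1 tree decomposition is:
Bags: B1 = {0, 4}  B2 = {0, 2}  B3 = {2, 3}  B4 = {1, 3}  B5 = {1, 5}
Tree: B1–B2, B2–B3, B3–B4, B4–B5
The largest bag has 2 vertices, giving width 1; this decomposition certifies tw(G) ≤ 1. Since G has at least one edge (e.g. 4–0), it is not an edgeless graph, so tw(G) ≥ 1. Combining the bounds, tw(G) = 1.

1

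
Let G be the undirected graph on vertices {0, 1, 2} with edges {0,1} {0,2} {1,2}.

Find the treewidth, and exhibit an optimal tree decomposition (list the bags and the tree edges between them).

Treewidth 2.
One such decomposition:
Bags: B1 = {0, 1, 2}
Tree: (single bag)

With just one bag of size 3, the width is 3 − 1 = 2, so tw(G) ≤ 2. For the lower bound, the 3 vertices {0, 1, 2} are pairwise adjacent, and any tree decomposition puts a clique entirely inside one bag — forcing width ≥ 2. The upper and lower bounds meet at 2, so that is the treewidth.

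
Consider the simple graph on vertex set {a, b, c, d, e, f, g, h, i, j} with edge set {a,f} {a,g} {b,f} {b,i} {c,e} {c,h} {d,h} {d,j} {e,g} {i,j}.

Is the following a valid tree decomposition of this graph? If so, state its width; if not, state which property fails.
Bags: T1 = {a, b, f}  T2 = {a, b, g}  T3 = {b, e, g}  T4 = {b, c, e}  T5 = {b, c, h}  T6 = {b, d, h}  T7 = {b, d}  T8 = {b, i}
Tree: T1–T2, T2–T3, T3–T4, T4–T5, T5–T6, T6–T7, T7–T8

No — vertex j appears in no bag.

A tree decomposition must satisfy three properties: every vertex lies in some bag; for every edge, both endpoints lie together in some bag; and for every vertex, the bags containing it form a connected subtree. Here vertex j appears in no bag, so the decomposition is invalid.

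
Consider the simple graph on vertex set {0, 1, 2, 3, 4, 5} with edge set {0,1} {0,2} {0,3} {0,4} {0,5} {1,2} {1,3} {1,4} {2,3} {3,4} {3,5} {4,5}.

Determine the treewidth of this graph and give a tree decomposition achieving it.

Treewidth 3.
One such decomposition:
Bags: B1 = {0, 3, 4, 5}  B2 = {0, 1, 3, 4}  B3 = {0, 1, 2, 3}
Tree: B1–B2, B2–B3

Each bag holds 4 vertices, so the decomposition has width 3, which upper-bounds the treewidth. Conversely, {0, 1, 2, 3} is a clique of size 4, and the vertices of any clique must share a bag in every tree decomposition; so some bag has ≥ 4 vertices and tw(G) ≥ 3. Hence tw(G) = 3 exactly.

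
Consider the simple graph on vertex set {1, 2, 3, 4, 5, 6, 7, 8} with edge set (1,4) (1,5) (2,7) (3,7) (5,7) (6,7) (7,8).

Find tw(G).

A width-1 tree decomposition is:
Bags: B1 = {6, 7}  B2 = {5, 7}  B3 = {3, 7}  B4 = {2, 7}  B5 = {7, 8}  B6 = {1, 5}  B7 = {1, 4}
Tree: B1–B2, B1–B3, B3–B4, B3–B5, B2–B6, B6–B7
The largest bag has 2 vertices, giving width 1; this decomposition certifies tw(G) ≤ 1. Since G has at least one edge (e.g. 7–6), it is not an edgeless graph, so tw(G) ≥ 1. Hence tw(G) = 1 exactly.

1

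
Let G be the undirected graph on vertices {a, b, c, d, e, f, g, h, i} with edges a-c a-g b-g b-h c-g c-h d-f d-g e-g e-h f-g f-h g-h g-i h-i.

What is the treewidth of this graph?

2

A width-2 tree decomposition is:
Bags: B1 = {f, g, h}  B2 = {e, g, h}  B3 = {c, g, h}  B4 = {a, c, g}  B5 = {g, h, i}  B6 = {d, f, g}  B7 = {b, g, h}
Tree: B1–B2, B2–B3, B3–B4, B2–B5, B1–B6, B5–B7
Each bag holds 3 vertices, so the decomposition has width 2, which upper-bounds the treewidth. For the lower bound, the 3 vertices {d, f, g} are pairwise adjacent, and any tree decomposition puts a clique entirely inside one bag — forcing width ≥ 2. Therefore the treewidth is 2.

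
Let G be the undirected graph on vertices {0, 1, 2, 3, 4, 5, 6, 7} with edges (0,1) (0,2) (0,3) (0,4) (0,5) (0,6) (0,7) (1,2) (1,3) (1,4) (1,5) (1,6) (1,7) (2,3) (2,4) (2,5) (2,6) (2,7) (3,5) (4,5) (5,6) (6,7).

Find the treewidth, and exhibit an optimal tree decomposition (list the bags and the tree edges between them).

Treewidth 4.
Bags: B1 = {0, 1, 2, 5, 6}  B2 = {0, 1, 2, 4, 5}  B3 = {0, 1, 2, 6, 7}  B4 = {0, 1, 2, 3, 5}
Tree: B1–B2, B1–B3, B2–B4

Every bag has size at most 5, so the width is 5 − 1 = 4 and tw(G) ≤ 4. For the lower bound, the 5 vertices {0, 1, 2, 3, 5} are pairwise adjacent, and any tree decomposition puts a clique entirely inside one bag — forcing width ≥ 4. The upper and lower bounds meet at 4, so that is the treewidth.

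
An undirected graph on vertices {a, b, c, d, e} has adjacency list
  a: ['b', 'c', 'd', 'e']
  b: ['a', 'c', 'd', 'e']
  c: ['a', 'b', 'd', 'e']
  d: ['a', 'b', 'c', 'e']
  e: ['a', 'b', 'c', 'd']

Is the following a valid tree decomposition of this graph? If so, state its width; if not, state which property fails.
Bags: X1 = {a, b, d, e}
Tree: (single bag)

No — vertex c appears in no bag.

A tree decomposition must satisfy three properties: every vertex lies in some bag; for every edge, both endpoints lie together in some bag; and for every vertex, the bags containing it form a connected subtree. Here vertex c appears in no bag, so the decomposition is invalid.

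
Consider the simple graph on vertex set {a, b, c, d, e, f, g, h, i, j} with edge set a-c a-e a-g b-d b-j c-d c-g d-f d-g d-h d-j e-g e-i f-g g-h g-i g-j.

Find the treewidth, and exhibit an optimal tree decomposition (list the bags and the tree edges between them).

The largest bag has 3 vertices, giving width 2; this decomposition certifies tw(G) ≤ 2. On the other hand G contains the 3-clique {d, g, j}. A clique must lie in a single bag of any decomposition, so no decomposition can have width below 2. Combining the bounds, tw(G) = 2.

Treewidth 2.
One optimal decomposition is:
Bags: B1 = {d, g, j}  B2 = {c, d, g}  B3 = {d, f, g}  B4 = {a, c, g}  B5 = {b, d, j}  B6 = {a, e, g}  B7 = {e, g, i}  B8 = {d, g, h}
Tree: B1–B2, B2–B3, B2–B4, B1–B5, B4–B6, B6–B7, B1–B8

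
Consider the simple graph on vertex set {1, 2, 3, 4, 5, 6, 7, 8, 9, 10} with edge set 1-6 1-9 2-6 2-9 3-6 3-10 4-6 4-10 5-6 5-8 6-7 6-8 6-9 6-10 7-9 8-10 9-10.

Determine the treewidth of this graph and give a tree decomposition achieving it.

The largest bag has 3 vertices, giving width 2; this decomposition certifies tw(G) ≤ 2. For the lower bound, the 3 vertices {3, 6, 10} are pairwise adjacent, and any tree decomposition puts a clique entirely inside one bag — forcing width ≥ 2. The upper and lower bounds meet at 2, so that is the treewidth.

Treewidth 2.
One optimal decomposition is:
Bags: B1 = {6, 8, 10}  B2 = {5, 6, 8}  B3 = {6, 9, 10}  B4 = {4, 6, 10}  B5 = {6, 7, 9}  B6 = {1, 6, 9}  B7 = {3, 6, 10}  B8 = {2, 6, 9}
Tree: B1–B2, B1–B3, B1–B4, B3–B5, B5–B6, B1–B7, B3–B8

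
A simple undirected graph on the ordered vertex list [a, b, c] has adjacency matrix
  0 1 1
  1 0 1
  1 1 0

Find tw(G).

2

A width-2 tree decomposition is:
Bags: B1 = {a, b, c}
Tree: (single bag)
A single bag containing all 3 vertices is trivially a valid decomposition of width 2. Conversely, {a, b, c} is a clique of size 3, and the vertices of any clique must share a bag in every tree decomposition; so some bag has ≥ 3 vertices and tw(G) ≥ 2. Hence tw(G) = 2 exactly.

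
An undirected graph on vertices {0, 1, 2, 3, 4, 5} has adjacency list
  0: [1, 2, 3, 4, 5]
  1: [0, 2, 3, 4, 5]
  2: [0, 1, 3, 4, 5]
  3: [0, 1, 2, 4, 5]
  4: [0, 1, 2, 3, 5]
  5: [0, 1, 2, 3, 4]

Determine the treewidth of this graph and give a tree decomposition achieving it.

Treewidth 5.
One such decomposition:
Bags: B1 = {0, 1, 2, 3, 4, 5}
Tree: (single bag)

A single bag containing all 6 vertices is trivially a valid decomposition of width 5. On the other hand G contains the 6-clique {0, 1, 2, 3, 4, 5}. A clique must lie in a single bag of any decomposition, so no decomposition can have width below 5. Therefore the treewidth is 5.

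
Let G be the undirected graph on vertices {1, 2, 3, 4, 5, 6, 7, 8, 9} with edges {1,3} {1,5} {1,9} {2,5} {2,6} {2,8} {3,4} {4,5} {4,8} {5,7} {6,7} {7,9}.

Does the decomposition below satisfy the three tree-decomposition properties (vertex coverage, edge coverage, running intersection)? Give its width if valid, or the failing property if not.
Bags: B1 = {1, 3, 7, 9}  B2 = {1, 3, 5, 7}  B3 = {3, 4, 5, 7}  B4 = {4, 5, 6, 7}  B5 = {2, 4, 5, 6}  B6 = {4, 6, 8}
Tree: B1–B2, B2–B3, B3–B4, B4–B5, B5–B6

A tree decomposition must satisfy three properties: every vertex lies in some bag; for every edge, both endpoints lie together in some bag; and for every vertex, the bags containing it form a connected subtree. Here edge (2,8) lies in no bag, so the decomposition is invalid.

No — edge (2,8) lies in no bag.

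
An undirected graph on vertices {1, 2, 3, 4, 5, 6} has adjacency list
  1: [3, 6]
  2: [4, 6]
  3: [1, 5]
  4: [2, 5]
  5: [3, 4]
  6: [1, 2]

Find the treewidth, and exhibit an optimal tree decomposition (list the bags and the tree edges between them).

Treewidth 2.
Bags: B1 = {2, 4, 5}  B2 = {2, 3, 5}  B3 = {1, 2, 3}  B4 = {1, 2, 6}
Tree: B1–B2, B2–B3, B3–B4

The largest bag has 3 vertices, giving width 2; this decomposition certifies tw(G) ≤ 2. Since 2–4–5–3–1–6–2 is a cycle in G, G is not acyclic. Forests are exactly the graphs of treewidth ≤ 1, so tw(G) ≥ 2. Combining the bounds, tw(G) = 2.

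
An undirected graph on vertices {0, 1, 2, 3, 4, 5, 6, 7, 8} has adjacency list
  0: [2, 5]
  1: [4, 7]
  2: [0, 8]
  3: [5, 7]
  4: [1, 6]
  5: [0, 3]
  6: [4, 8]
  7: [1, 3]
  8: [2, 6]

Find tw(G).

A width-2 tree decomposition is:
Bags: B1 = {2, 6, 8}  B2 = {0, 2, 6}  B3 = {0, 5, 6}  B4 = {3, 5, 6}  B5 = {3, 6, 7}  B6 = {1, 6, 7}  B7 = {1, 4, 6}
Tree: B1–B2, B2–B3, B3–B4, B4–B5, B5–B6, B6–B7
The largest bag has 3 vertices, giving width 2; this decomposition certifies tw(G) ≤ 2. The edges 6–8–2–0–5–3–7–1–4–6 form a cycle, so G is not a tree and its treewidth is at least 2. Combining the bounds, tw(G) = 2.

2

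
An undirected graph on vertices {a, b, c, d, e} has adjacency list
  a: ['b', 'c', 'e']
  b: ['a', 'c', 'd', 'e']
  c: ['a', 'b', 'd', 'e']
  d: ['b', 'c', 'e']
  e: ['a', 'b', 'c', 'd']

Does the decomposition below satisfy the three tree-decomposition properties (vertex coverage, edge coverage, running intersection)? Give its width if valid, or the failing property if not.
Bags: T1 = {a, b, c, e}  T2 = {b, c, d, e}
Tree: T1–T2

Yes; width 3.

Every vertex of G appears in some bag (union = {a, b, c, d, e}); every edge is covered by a bag; and for each vertex v the set of bags containing v is connected in the bag tree. The decomposition is therefore valid. The largest bag has 4 vertices, so the width is 3.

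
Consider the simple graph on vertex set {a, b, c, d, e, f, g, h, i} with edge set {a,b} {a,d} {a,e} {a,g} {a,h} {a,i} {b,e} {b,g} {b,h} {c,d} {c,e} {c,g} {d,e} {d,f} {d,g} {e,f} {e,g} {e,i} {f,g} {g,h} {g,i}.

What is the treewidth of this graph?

3

A width-3 tree decomposition is:
Bags: B1 = {a, d, e, g}  B2 = {a, b, e, g}  B3 = {d, e, f, g}  B4 = {a, e, g, i}  B5 = {c, d, e, g}  B6 = {a, b, g, h}
Tree: B1–B2, B1–B3, B2–B4, B1–B5, B2–B6
Every bag has size at most 4, so the width is 4 − 1 = 3 and tw(G) ≤ 3. For the lower bound, the 4 vertices {d, e, f, g} are pairwise adjacent, and any tree decomposition puts a clique entirely inside one bag — forcing width ≥ 3. Hence tw(G) = 3 exactly.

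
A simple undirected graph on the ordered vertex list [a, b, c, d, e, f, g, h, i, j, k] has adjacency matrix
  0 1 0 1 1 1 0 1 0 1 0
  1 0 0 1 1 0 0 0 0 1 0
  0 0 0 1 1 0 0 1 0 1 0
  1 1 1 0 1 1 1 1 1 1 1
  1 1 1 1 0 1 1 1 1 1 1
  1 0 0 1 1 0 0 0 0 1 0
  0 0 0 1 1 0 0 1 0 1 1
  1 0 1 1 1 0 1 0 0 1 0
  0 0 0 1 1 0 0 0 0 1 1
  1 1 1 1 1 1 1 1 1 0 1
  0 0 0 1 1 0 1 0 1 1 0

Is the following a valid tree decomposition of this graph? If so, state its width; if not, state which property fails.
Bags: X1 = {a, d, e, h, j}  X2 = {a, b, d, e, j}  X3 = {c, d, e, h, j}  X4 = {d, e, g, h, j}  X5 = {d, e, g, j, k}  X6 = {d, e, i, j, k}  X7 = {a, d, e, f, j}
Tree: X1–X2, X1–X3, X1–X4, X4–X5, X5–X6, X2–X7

Every vertex of G appears in some bag (union = {a, b, c, d, e, f, g, h, i, j, k}); every edge is covered by a bag; and for each vertex v the set of bags containing v is connected in the bag tree. The decomposition is therefore valid. The largest bag has 5 vertices, so the width is 4.

Yes; width 4.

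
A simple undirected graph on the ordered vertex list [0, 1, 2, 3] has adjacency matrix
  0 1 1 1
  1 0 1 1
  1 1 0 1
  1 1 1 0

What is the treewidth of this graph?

3

A width-3 tree decomposition is:
Bags: B1 = {0, 1, 2, 3}
Tree: (single bag)
With just one bag of size 4, the width is 4 − 1 = 3, so tw(G) ≤ 3. For the lower bound, the 4 vertices {0, 1, 2, 3} are pairwise adjacent, and any tree decomposition puts a clique entirely inside one bag — forcing width ≥ 3. Combining the bounds, tw(G) = 3.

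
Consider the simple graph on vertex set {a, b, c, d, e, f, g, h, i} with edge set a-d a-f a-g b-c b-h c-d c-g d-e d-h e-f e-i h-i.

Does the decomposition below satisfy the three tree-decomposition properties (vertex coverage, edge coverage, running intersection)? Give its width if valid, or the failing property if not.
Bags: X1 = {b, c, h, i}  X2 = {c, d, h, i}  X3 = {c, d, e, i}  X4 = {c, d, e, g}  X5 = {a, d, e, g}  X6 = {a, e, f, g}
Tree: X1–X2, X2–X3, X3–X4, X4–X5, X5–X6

Every vertex of G appears in some bag (union = {a, b, c, d, e, f, g, h, i}); every edge is covered by a bag; and for each vertex v the set of bags containing v is connected in the bag tree. The decomposition is therefore valid. The largest bag has 4 vertices, so the width is 3.

Yes; width 3.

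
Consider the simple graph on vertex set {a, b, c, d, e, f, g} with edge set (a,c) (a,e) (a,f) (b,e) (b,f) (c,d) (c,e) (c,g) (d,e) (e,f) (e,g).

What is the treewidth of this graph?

2

A width-2 tree decomposition is:
Bags: B1 = {a, e, f}  B2 = {a, c, e}  B3 = {b, e, f}  B4 = {c, d, e}  B5 = {c, e, g}
Tree: B1–B2, B1–B3, B2–B4, B2–B5
The largest bag has 3 vertices, giving width 2; this decomposition certifies tw(G) ≤ 2. For the lower bound, the 3 vertices {c, d, e} are pairwise adjacent, and any tree decomposition puts a clique entirely inside one bag — forcing width ≥ 2. Hence tw(G) = 2 exactly.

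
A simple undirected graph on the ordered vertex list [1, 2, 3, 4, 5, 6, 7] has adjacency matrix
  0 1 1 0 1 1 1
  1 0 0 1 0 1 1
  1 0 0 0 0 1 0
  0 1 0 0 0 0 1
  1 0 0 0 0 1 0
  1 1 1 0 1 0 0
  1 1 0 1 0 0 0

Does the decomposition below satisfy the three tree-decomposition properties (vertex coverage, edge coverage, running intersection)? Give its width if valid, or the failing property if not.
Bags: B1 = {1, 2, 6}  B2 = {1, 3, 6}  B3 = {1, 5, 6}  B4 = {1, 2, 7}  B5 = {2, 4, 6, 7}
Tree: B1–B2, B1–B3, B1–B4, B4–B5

No — bags containing vertex 6 are not connected in the tree.

A tree decomposition must satisfy three properties: every vertex lies in some bag; for every edge, both endpoints lie together in some bag; and for every vertex, the bags containing it form a connected subtree. Here bags containing vertex 6 are not connected in the tree, so the decomposition is invalid.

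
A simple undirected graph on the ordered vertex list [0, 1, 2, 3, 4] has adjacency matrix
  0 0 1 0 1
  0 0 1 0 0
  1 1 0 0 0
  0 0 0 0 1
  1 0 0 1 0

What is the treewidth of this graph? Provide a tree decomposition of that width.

Every bag has size at most 2, so the width is 2 − 1 = 1 and tw(G) ≤ 1. Since G has at least one edge (e.g. 3–4), it is not an edgeless graph, so tw(G) ≥ 1. Therefore the treewidth is 1.

Treewidth 1.
One optimal decomposition is:
Bags: B1 = {3, 4}  B2 = {0, 4}  B3 = {0, 2}  B4 = {1, 2}
Tree: B1–B2, B2–B3, B3–B4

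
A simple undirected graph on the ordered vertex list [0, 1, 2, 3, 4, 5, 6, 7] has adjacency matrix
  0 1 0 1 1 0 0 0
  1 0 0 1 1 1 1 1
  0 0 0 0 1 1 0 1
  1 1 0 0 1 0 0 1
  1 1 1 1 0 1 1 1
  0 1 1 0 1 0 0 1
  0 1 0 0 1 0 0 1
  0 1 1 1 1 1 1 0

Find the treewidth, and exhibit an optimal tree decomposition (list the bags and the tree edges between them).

Treewidth 3.
One optimal decomposition is:
Bags: B1 = {1, 3, 4, 7}  B2 = {0, 1, 3, 4}  B3 = {1, 4, 5, 7}  B4 = {2, 4, 5, 7}  B5 = {1, 4, 6, 7}
Tree: B1–B2, B1–B3, B3–B4, B1–B5

Every bag has size at most 4, so the width is 4 − 1 = 3 and tw(G) ≤ 3. For the lower bound, the 4 vertices {0, 1, 3, 4} are pairwise adjacent, and any tree decomposition puts a clique entirely inside one bag — forcing width ≥ 3. Hence tw(G) = 3 exactly.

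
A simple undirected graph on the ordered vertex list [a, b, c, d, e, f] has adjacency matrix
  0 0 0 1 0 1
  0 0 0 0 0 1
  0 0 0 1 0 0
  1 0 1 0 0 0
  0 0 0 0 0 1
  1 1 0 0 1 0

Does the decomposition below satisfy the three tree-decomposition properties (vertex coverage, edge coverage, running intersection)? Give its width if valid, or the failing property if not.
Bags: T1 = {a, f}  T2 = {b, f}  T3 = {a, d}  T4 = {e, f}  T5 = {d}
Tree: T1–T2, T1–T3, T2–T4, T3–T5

A tree decomposition must satisfy three properties: every vertex lies in some bag; for every edge, both endpoints lie together in some bag; and for every vertex, the bags containing it form a connected subtree. Here vertex c appears in no bag, so the decomposition is invalid.

No — vertex c appears in no bag.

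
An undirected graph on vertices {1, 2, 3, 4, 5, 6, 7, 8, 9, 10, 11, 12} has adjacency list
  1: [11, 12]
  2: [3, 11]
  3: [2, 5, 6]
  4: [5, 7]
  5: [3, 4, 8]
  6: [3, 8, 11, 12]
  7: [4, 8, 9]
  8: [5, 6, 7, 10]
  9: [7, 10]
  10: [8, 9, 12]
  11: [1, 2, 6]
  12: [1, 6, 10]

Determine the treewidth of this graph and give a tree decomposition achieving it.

Treewidth 3.
One such decomposition:
Bags: B1 = {4, 7, 9, 10}  B2 = {4, 7, 8, 10}  B3 = {4, 5, 8, 10}  B4 = {5, 8, 10, 12}  B5 = {5, 6, 8, 12}  B6 = {3, 5, 6, 12}  B7 = {1, 3, 6, 12}  B8 = {1, 3, 6, 11}  B9 = {1, 2, 3, 11}
Tree: B1–B2, B2–B3, B3–B4, B4–B5, B5–B6, B6–B7, B7–B8, B8–B9

Every bag has size at most 4, so the width is 4 − 1 = 3 and tw(G) ≤ 3. For the lower bound: the 4 vertex sets {4,7,9}, {10}, {8}, {3,5,6,12} are disjoint, each induces a connected subgraph, and every pair is joined by at least one edge of G. Contracting each set to a single vertex therefore yields K_{4} as a minor, and since treewidth is minor-monotone, tw(G) ≥ tw(K_{4}) = 3. Combining the bounds, tw(G) = 3.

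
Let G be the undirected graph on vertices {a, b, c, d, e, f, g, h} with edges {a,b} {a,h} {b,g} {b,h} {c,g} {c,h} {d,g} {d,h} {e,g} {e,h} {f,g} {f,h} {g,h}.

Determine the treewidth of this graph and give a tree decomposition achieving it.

Treewidth 2.
One optimal decomposition is:
Bags: B1 = {e, g, h}  B2 = {f, g, h}  B3 = {c, g, h}  B4 = {d, g, h}  B5 = {b, g, h}  B6 = {a, b, h}
Tree: B1–B2, B2–B3, B2–B4, B4–B5, B5–B6

The largest bag has 3 vertices, giving width 2; this decomposition certifies tw(G) ≤ 2. Conversely, {d, g, h} is a clique of size 3, and the vertices of any clique must share a bag in every tree decomposition; so some bag has ≥ 3 vertices and tw(G) ≥ 2. Combining the bounds, tw(G) = 2.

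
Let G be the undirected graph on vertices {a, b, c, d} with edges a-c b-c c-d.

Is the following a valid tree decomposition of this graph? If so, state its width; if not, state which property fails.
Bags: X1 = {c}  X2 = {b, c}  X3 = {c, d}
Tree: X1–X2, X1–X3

No — vertex a appears in no bag.

A tree decomposition must satisfy three properties: every vertex lies in some bag; for every edge, both endpoints lie together in some bag; and for every vertex, the bags containing it form a connected subtree. Here vertex a appears in no bag, so the decomposition is invalid.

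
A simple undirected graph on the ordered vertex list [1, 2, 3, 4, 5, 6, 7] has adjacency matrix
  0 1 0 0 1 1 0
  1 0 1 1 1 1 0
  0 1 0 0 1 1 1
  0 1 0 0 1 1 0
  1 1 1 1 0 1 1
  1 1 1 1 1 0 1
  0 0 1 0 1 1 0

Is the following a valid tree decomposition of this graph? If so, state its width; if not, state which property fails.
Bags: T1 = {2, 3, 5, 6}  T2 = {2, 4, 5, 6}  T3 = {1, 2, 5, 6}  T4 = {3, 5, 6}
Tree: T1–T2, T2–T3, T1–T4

No — vertex 7 appears in no bag.

A tree decomposition must satisfy three properties: every vertex lies in some bag; for every edge, both endpoints lie together in some bag; and for every vertex, the bags containing it form a connected subtree. Here vertex 7 appears in no bag, so the decomposition is invalid.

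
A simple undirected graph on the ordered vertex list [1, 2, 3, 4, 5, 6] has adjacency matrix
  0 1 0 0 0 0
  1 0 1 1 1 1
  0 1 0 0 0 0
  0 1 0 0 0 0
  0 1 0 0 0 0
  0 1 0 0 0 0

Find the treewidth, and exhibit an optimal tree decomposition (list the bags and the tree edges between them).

Treewidth 1.
One optimal decomposition is:
Bags: B1 = {1, 2}  B2 = {2, 4}  B3 = {2, 3}  B4 = {2, 5}  B5 = {2, 6}
Tree: B1–B2, B2–B3, B3–B4, B3–B5

The largest bag has 2 vertices, giving width 1; this decomposition certifies tw(G) ≤ 1. Any graph with an edge has treewidth ≥ 1, and G has the edge 2–1. Combining the bounds, tw(G) = 1.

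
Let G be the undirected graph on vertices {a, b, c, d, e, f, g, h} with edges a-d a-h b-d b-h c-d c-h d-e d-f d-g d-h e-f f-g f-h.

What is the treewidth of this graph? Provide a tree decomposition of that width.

The largest bag has 3 vertices, giving width 2; this decomposition certifies tw(G) ≤ 2. On the other hand G contains the 3-clique {d, f, g}. A clique must lie in a single bag of any decomposition, so no decomposition can have width below 2. Combining the bounds, tw(G) = 2.

Treewidth 2.
One such decomposition:
Bags: B1 = {d, f, h}  B2 = {c, d, h}  B3 = {a, d, h}  B4 = {b, d, h}  B5 = {d, e, f}  B6 = {d, f, g}
Tree: B1–B2, B1–B3, B1–B4, B1–B5, B5–B6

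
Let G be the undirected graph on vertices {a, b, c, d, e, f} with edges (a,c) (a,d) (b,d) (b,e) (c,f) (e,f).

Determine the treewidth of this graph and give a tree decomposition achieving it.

Treewidth 2.
Bags: B1 = {a, b, d}  B2 = {a, b, c}  B3 = {b, c, f}  B4 = {b, e, f}
Tree: B1–B2, B2–B3, B3–B4

Every bag has size at most 3, so the width is 3 − 1 = 2 and tw(G) ≤ 2. Since b–d–a–c–f–e–b is a cycle in G, G is not acyclic. Forests are exactly the graphs of treewidth ≤ 1, so tw(G) ≥ 2. Therefore the treewidth is 2.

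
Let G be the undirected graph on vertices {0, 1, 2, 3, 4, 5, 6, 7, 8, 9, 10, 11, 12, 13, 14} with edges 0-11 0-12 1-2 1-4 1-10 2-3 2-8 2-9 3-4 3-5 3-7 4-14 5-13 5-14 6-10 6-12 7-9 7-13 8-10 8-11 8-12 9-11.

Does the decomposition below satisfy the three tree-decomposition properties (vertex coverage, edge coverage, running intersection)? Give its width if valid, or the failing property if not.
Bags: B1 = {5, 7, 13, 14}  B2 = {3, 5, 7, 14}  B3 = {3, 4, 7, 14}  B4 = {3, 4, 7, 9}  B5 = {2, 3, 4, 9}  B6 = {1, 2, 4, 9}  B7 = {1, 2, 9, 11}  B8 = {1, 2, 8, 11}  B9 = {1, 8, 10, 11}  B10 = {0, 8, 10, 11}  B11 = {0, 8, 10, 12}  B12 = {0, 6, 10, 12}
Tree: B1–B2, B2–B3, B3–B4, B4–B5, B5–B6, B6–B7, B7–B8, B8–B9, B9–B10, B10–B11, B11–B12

Yes; width 3.

Vertex coverage: the bags together contain {0, 1, 2, 3, 4, 5, 6, 7, 8, 9, 10, 11, 12, 13, 14}, the full vertex set. Edge coverage: each edge of G has both endpoints in at least one bag. Running intersection: for every vertex, the bags containing it form a connected subtree. All three properties hold, so this is a valid tree decomposition of width max|bag| − 1 = 3, and hence tw(G) ≤ 3.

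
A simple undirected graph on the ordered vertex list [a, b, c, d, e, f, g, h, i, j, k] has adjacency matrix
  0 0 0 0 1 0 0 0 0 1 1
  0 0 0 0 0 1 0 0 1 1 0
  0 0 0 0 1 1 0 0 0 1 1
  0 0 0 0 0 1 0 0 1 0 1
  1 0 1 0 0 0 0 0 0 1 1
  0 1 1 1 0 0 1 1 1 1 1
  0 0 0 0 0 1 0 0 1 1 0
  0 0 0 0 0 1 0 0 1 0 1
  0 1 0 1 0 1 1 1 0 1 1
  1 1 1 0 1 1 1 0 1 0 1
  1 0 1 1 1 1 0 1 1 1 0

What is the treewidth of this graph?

3

A width-3 tree decomposition is:
Bags: B1 = {f, i, j, k}  B2 = {f, h, i, k}  B3 = {c, f, j, k}  B4 = {d, f, i, k}  B5 = {f, g, i, j}  B6 = {c, e, j, k}  B7 = {a, e, j, k}  B8 = {b, f, i, j}
Tree: B1–B2, B1–B3, B2–B4, B1–B5, B3–B6, B6–B7, B1–B8
Every bag has size at most 4, so the width is 4 − 1 = 3 and tw(G) ≤ 3. On the other hand G contains the 4-clique {a, e, j, k}. A clique must lie in a single bag of any decomposition, so no decomposition can have width below 3. Therefore the treewidth is 3.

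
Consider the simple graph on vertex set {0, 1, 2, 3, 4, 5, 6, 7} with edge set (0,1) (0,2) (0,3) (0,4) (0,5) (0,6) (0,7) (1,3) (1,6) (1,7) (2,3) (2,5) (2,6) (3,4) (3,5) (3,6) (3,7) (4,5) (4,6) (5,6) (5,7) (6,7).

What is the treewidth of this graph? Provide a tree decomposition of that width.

Each bag holds 5 vertices, so the decomposition has width 4, which upper-bounds the treewidth. On the other hand G contains the 5-clique {0, 1, 3, 6, 7}. A clique must lie in a single bag of any decomposition, so no decomposition can have width below 4. The upper and lower bounds meet at 4, so that is the treewidth.

Treewidth 4.
One such decomposition:
Bags: B1 = {0, 2, 3, 5, 6}  B2 = {0, 3, 4, 5, 6}  B3 = {0, 3, 5, 6, 7}  B4 = {0, 1, 3, 6, 7}
Tree: B1–B2, B1–B3, B3–B4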